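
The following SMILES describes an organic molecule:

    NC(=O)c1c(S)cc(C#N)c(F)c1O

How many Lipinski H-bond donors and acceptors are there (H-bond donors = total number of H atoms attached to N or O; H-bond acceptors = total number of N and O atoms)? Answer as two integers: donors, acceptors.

3, 4

Donors: find every N or O and count the H atoms it carries.
  atom 1 (N): bond orders sum to 1 → 2 H
  atom 3 (O): bond orders sum to 2 → 0 H
  atom 10 (N): bond orders sum to 3 → 0 H
  atom 14 (O): bond orders sum to 1 → 1 H
Lipinski HBD = 3.
Acceptors: N atoms = 2, O atoms = 2 → HBA = 4.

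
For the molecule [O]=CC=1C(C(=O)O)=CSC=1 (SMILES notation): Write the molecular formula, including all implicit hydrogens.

C6H4O3S

Walk through each heavy atom and fill implicit hydrogens from standard valence (C 4, N 3, O 2, S 2, halogen 1):
  atom 1: O with explicit H count 0
  atom 2: C, bond orders sum to 3 (valence 4) → 1 H
  atom 3: C, bond orders sum to 4 (valence 4) → 0 H
  atom 4: C, bond orders sum to 4 (valence 4) → 0 H
  atom 5: C, bond orders sum to 4 (valence 4) → 0 H
  atom 6: O, bond orders sum to 2 (valence 2) → 0 H
  atom 7: O, bond orders sum to 1 (valence 2) → 1 H
  atom 8: C, bond orders sum to 3 (valence 4) → 1 H
  atom 9: S, bond orders sum to 2 (valence 2) → 0 H
  atom 10: C, bond orders sum to 3 (valence 4) → 1 H
Totals → C:6, H:4, O:3, S:1.
In Hill order: C6H4O3S.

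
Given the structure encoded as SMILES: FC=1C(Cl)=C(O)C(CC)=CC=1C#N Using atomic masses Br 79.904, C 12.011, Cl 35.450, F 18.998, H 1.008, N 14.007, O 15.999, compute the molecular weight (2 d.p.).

First, the molecular formula is C9H7ClFNO (counting implicit H from valence).
  C: 9 × 12.011 = 108.099
  Cl: 1 × 35.450 = 35.450
  F: 1 × 18.998 = 18.998
  H: 7 × 1.008 = 7.056
  N: 1 × 14.007 = 14.007
  O: 1 × 15.999 = 15.999
Sum: 9×12.011 + 1×35.450 + 1×18.998 + 7×1.008 + 1×14.007 + 1×15.999 = 199.609 → 199.61 g/mol.

199.61 g/mol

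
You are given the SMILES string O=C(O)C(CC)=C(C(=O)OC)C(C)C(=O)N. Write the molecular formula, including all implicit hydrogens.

Walk through each heavy atom and fill implicit hydrogens from standard valence (C 4, N 3, O 2, S 2, halogen 1):
  atom 1: O, bond orders sum to 2 (valence 2) → 0 H
  atom 2: C, bond orders sum to 4 (valence 4) → 0 H
  atom 3: O, bond orders sum to 1 (valence 2) → 1 H
  atom 4: C, bond orders sum to 4 (valence 4) → 0 H
  atom 5: C, bond orders sum to 2 (valence 4) → 2 H
  atom 6: C, bond orders sum to 1 (valence 4) → 3 H
  atom 7: C, bond orders sum to 4 (valence 4) → 0 H
  atom 8: C, bond orders sum to 4 (valence 4) → 0 H
  atom 9: O, bond orders sum to 2 (valence 2) → 0 H
  atom 10: O, bond orders sum to 2 (valence 2) → 0 H
  atom 11: C, bond orders sum to 1 (valence 4) → 3 H
  atom 12: C, bond orders sum to 3 (valence 4) → 1 H
  atom 13: C, bond orders sum to 1 (valence 4) → 3 H
  atom 14: C, bond orders sum to 4 (valence 4) → 0 H
  atom 15: O, bond orders sum to 2 (valence 2) → 0 H
  atom 16: N, bond orders sum to 1 (valence 3) → 2 H
Totals → C:10, H:15, N:1, O:5.
In Hill order: C10H15NO5.

C10H15NO5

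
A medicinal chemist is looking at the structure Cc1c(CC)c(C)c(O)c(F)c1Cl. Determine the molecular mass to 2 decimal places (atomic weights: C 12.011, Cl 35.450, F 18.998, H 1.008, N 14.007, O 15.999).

First, the molecular formula is C10H12ClFO (counting implicit H from valence).
  C: 10 × 12.011 = 120.110
  Cl: 1 × 35.450 = 35.450
  F: 1 × 18.998 = 18.998
  H: 12 × 1.008 = 12.096
  O: 1 × 15.999 = 15.999
Sum: 10×12.011 + 1×35.450 + 1×18.998 + 12×1.008 + 1×15.999 = 202.653 → 202.65 g/mol.

202.65 g/mol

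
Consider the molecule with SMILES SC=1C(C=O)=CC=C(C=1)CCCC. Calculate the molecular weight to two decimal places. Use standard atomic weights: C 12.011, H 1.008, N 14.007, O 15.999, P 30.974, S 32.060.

First, the molecular formula is C11H14OS (counting implicit H from valence).
  C: 11 × 12.011 = 132.121
  H: 14 × 1.008 = 14.112
  O: 1 × 15.999 = 15.999
  S: 1 × 32.060 = 32.060
Sum: 11×12.011 + 14×1.008 + 1×15.999 + 1×32.060 = 194.292 → 194.29 g/mol.

194.29 g/mol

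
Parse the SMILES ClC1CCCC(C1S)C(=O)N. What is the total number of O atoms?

Scan the SMILES for O atoms (remember two-letter symbols like Cl and Br are single atoms).
Oxygen count: 1.

1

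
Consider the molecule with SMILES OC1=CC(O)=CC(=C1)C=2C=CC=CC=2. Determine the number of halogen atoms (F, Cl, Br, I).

0

Scan the SMILES for the halogen motif — none present.
Groups that are present: 2 hydroxyl.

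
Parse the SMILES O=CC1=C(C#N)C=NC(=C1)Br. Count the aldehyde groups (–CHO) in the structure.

1

The aldehyde motif appears at heavy-atom position 2 in the SMILES.
Other groups present: 1 nitrile.
Aldehyde count: 1.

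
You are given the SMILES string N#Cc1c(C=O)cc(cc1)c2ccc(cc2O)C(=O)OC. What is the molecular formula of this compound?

Walk through each heavy atom and fill implicit hydrogens from standard valence (C 4, N 3, O 2, S 2, halogen 1); for lowercase aromatic atoms, an aromatic c carries 1 H when it has two neighbours and 0 H with three, and aromatic n carries 0 H:
  atom 1: N, bond orders sum to 3 (valence 3) → 0 H
  atom 2: C, bond orders sum to 4 (valence 4) → 0 H
  atom 3: aromatic c, 3 neighbours → 0 H
  atom 4: aromatic c, 3 neighbours → 0 H
  atom 5: C, bond orders sum to 3 (valence 4) → 1 H
  atom 6: O, bond orders sum to 2 (valence 2) → 0 H
  atom 7: aromatic c, 2 neighbours → 1 H
  atom 8: aromatic c, 3 neighbours → 0 H
  atom 9: aromatic c, 2 neighbours → 1 H
  atom 10: aromatic c, 2 neighbours → 1 H
  atom 11: aromatic c, 3 neighbours → 0 H
  atom 12: aromatic c, 2 neighbours → 1 H
  atom 13: aromatic c, 2 neighbours → 1 H
  atom 14: aromatic c, 3 neighbours → 0 H
  atom 15: aromatic c, 2 neighbours → 1 H
  atom 16: aromatic c, 3 neighbours → 0 H
  atom 17: O, bond orders sum to 1 (valence 2) → 1 H
  atom 18: C, bond orders sum to 4 (valence 4) → 0 H
  atom 19: O, bond orders sum to 2 (valence 2) → 0 H
  atom 20: O, bond orders sum to 2 (valence 2) → 0 H
  atom 21: C, bond orders sum to 1 (valence 4) → 3 H
Totals → C:16, H:11, N:1, O:4.
In Hill order: C16H11NO4.

C16H11NO4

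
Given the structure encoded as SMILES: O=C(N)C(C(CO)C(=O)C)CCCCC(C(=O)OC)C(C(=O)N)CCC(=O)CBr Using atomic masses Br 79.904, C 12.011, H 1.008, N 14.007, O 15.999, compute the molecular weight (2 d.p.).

First, the molecular formula is C19H31BrN2O7 (counting implicit H from valence).
  Br: 1 × 79.904 = 79.904
  C: 19 × 12.011 = 228.209
  H: 31 × 1.008 = 31.248
  N: 2 × 14.007 = 28.014
  O: 7 × 15.999 = 111.993
Sum: 1×79.904 + 19×12.011 + 31×1.008 + 2×14.007 + 7×15.999 = 479.368 → 479.37 g/mol.

479.37 g/mol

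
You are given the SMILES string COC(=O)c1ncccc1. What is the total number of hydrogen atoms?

Walk through each heavy atom and fill implicit hydrogens from standard valence (C 4, N 3, O 2, S 2, halogen 1); for lowercase aromatic atoms, an aromatic c carries 1 H when it has two neighbours and 0 H with three, and aromatic n carries 0 H:
  atom 1: C, bond orders sum to 1 (valence 4) → 3 H
  atom 2: O, bond orders sum to 2 (valence 2) → 0 H
  atom 3: C, bond orders sum to 4 (valence 4) → 0 H
  atom 4: O, bond orders sum to 2 (valence 2) → 0 H
  atom 5: aromatic c, 3 neighbours → 0 H
  atom 6: aromatic n, 2 neighbours → 0 H
  atom 7: aromatic c, 2 neighbours → 1 H
  atom 8: aromatic c, 2 neighbours → 1 H
  atom 9: aromatic c, 2 neighbours → 1 H
  atom 10: aromatic c, 2 neighbours → 1 H
Total hydrogens: 7.

7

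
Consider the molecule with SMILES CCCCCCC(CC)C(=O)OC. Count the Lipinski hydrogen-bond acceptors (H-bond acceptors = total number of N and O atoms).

2

N atoms: 0; O atoms: 2.
Lipinski HBA = 0 + 2 = 2.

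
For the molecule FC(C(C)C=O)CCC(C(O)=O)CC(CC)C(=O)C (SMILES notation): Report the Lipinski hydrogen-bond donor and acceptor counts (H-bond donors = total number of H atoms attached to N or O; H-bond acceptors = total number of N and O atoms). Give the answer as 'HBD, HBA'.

Donors: find every N or O and count the H atoms it carries.
  atom 6 (O): bond orders sum to 2 → 0 H
  atom 11 (O): bond orders sum to 1 → 1 H
  atom 12 (O): bond orders sum to 2 → 0 H
  atom 18 (O): bond orders sum to 2 → 0 H
Lipinski HBD = 1.
Acceptors: N atoms = 0, O atoms = 4 → HBA = 4.

1, 4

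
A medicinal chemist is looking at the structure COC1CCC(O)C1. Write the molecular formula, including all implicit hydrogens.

Walk through each heavy atom and fill implicit hydrogens from standard valence (C 4, N 3, O 2, S 2, halogen 1):
  atom 1: C, bond orders sum to 1 (valence 4) → 3 H
  atom 2: O, bond orders sum to 2 (valence 2) → 0 H
  atom 3: C, bond orders sum to 3 (valence 4) → 1 H
  atom 4: C, bond orders sum to 2 (valence 4) → 2 H
  atom 5: C, bond orders sum to 2 (valence 4) → 2 H
  atom 6: C, bond orders sum to 3 (valence 4) → 1 H
  atom 7: O, bond orders sum to 1 (valence 2) → 1 H
  atom 8: C, bond orders sum to 2 (valence 4) → 2 H
Totals → C:6, H:12, O:2.

C6H12O2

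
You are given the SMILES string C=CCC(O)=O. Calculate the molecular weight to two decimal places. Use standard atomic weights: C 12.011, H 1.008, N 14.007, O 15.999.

86.09 g/mol

First, the molecular formula is C4H6O2 (counting implicit H from valence).
  C: 4 × 12.011 = 48.044
  H: 6 × 1.008 = 6.048
  O: 2 × 15.999 = 31.998
Sum: 4×12.011 + 6×1.008 + 2×15.999 = 86.090 → 86.09 g/mol.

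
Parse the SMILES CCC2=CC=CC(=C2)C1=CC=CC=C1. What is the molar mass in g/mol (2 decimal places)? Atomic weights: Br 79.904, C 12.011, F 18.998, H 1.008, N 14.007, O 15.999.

First, the molecular formula is C14H14 (counting implicit H from valence).
  C: 14 × 12.011 = 168.154
  H: 14 × 1.008 = 14.112
Sum: 14×12.011 + 14×1.008 = 182.266 → 182.27 g/mol.

182.27 g/mol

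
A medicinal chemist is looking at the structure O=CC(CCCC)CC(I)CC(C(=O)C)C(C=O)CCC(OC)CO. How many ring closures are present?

0

In SMILES, each pair of matching ring-closure digits denotes one ring-closing bond; the number of such bonds equals the number of independent rings.
Ring-closure bonds here: 0.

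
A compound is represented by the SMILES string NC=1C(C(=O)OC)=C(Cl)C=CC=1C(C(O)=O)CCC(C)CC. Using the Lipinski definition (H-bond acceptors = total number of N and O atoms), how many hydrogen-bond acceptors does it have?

5

N atoms: 1; O atoms: 4.
Lipinski HBA = 1 + 4 = 5.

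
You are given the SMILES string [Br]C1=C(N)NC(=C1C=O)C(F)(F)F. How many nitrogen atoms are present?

2

Scan the SMILES for N atoms (remember two-letter symbols like Cl and Br are single atoms).
Nitrogen count: 2.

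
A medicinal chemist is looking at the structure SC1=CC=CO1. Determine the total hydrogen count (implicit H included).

Walk through each heavy atom and fill implicit hydrogens from standard valence (C 4, N 3, O 2, S 2, halogen 1):
  atom 1: S, bond orders sum to 1 (valence 2) → 1 H
  atom 2: C, bond orders sum to 4 (valence 4) → 0 H
  atom 3: C, bond orders sum to 3 (valence 4) → 1 H
  atom 4: C, bond orders sum to 3 (valence 4) → 1 H
  atom 5: C, bond orders sum to 3 (valence 4) → 1 H
  atom 6: O, bond orders sum to 2 (valence 2) → 0 H
Total hydrogens: 4.

4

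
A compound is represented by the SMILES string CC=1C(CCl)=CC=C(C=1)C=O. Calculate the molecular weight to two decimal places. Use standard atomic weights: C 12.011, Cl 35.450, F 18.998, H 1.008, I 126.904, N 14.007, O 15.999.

168.62 g/mol

First, the molecular formula is C9H9ClO (counting implicit H from valence).
  C: 9 × 12.011 = 108.099
  Cl: 1 × 35.450 = 35.450
  H: 9 × 1.008 = 9.072
  O: 1 × 15.999 = 15.999
Sum: 9×12.011 + 1×35.450 + 9×1.008 + 1×15.999 = 168.620 → 168.62 g/mol.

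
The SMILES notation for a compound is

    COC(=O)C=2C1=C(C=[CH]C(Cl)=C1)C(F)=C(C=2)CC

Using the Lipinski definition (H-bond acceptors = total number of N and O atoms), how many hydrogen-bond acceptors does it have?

2

N atoms: 0; O atoms: 2.
Lipinski HBA = 0 + 2 = 2.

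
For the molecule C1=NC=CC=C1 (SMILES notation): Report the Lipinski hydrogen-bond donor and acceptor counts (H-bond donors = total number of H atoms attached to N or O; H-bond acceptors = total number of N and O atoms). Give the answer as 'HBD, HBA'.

0, 1

Donors: find every N or O and count the H atoms it carries.
  atom 2 (N): bond orders sum to 3 → 0 H
Lipinski HBD = 0.
Acceptors: N atoms = 1, O atoms = 0 → HBA = 1.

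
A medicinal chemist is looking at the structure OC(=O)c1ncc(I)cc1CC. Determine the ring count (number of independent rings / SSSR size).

1

In SMILES, each pair of matching ring-closure digits denotes one ring-closing bond; the number of such bonds equals the number of independent rings.
Ring-closure bonds here: 1.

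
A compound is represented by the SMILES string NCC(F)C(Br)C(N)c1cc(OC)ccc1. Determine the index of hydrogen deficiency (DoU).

4

Molecular formula: C11H16BrFN2O.
DoU = (2C + 2 + N − H − X) / 2, where X is the halogen count and O/S are ignored.
    = (2·11 + 2 + 2 − 16 − 2) / 2 = 8 / 2 = 4.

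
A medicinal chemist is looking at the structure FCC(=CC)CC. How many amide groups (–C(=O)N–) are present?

0

Scan the SMILES for the amide motif — none present.
Groups that are present: 1 alkene.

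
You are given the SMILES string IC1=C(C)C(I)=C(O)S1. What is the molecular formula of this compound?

C5H4I2OS

Walk through each heavy atom and fill implicit hydrogens from standard valence (C 4, N 3, O 2, S 2, halogen 1):
  atom 1: I (halogen, monovalent) → 0 H
  atom 2: C, bond orders sum to 4 (valence 4) → 0 H
  atom 3: C, bond orders sum to 4 (valence 4) → 0 H
  atom 4: C, bond orders sum to 1 (valence 4) → 3 H
  atom 5: C, bond orders sum to 4 (valence 4) → 0 H
  atom 6: I (halogen, monovalent) → 0 H
  atom 7: C, bond orders sum to 4 (valence 4) → 0 H
  atom 8: O, bond orders sum to 1 (valence 2) → 1 H
  atom 9: S, bond orders sum to 2 (valence 2) → 0 H
Totals → C:5, H:4, I:2, O:1, S:1.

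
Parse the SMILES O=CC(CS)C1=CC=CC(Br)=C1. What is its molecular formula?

C9H9BrOS

Walk through each heavy atom and fill implicit hydrogens from standard valence (C 4, N 3, O 2, S 2, halogen 1):
  atom 1: O, bond orders sum to 2 (valence 2) → 0 H
  atom 2: C, bond orders sum to 3 (valence 4) → 1 H
  atom 3: C, bond orders sum to 3 (valence 4) → 1 H
  atom 4: C, bond orders sum to 2 (valence 4) → 2 H
  atom 5: S, bond orders sum to 1 (valence 2) → 1 H
  atom 6: C, bond orders sum to 4 (valence 4) → 0 H
  atom 7: C, bond orders sum to 3 (valence 4) → 1 H
  atom 8: C, bond orders sum to 3 (valence 4) → 1 H
  atom 9: C, bond orders sum to 3 (valence 4) → 1 H
  atom 10: C, bond orders sum to 4 (valence 4) → 0 H
  atom 11: Br (halogen, monovalent) → 0 H
  atom 12: C, bond orders sum to 3 (valence 4) → 1 H
Totals → C:9, H:9, Br:1, O:1, S:1.
In Hill order: C9H9BrOS.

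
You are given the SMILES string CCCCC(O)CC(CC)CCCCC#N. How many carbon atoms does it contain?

Count every carbon token in the SMILES (each C, including those in ring-closure positions and inside branches).
Carbon count: 14.

14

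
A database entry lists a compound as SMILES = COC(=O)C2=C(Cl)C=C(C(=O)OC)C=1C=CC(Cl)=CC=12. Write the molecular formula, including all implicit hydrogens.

Walk through each heavy atom and fill implicit hydrogens from standard valence (C 4, N 3, O 2, S 2, halogen 1):
  atom 1: C, bond orders sum to 1 (valence 4) → 3 H
  atom 2: O, bond orders sum to 2 (valence 2) → 0 H
  atom 3: C, bond orders sum to 4 (valence 4) → 0 H
  atom 4: O, bond orders sum to 2 (valence 2) → 0 H
  atom 5: C, bond orders sum to 4 (valence 4) → 0 H
  atom 6: C, bond orders sum to 4 (valence 4) → 0 H
  atom 7: Cl (halogen, monovalent) → 0 H
  atom 8: C, bond orders sum to 3 (valence 4) → 1 H
  atom 9: C, bond orders sum to 4 (valence 4) → 0 H
  atom 10: C, bond orders sum to 4 (valence 4) → 0 H
  atom 11: O, bond orders sum to 2 (valence 2) → 0 H
  atom 12: O, bond orders sum to 2 (valence 2) → 0 H
  atom 13: C, bond orders sum to 1 (valence 4) → 3 H
  atom 14: C, bond orders sum to 4 (valence 4) → 0 H
  atom 15: C, bond orders sum to 3 (valence 4) → 1 H
  atom 16: C, bond orders sum to 3 (valence 4) → 1 H
  atom 17: C, bond orders sum to 4 (valence 4) → 0 H
  atom 18: Cl (halogen, monovalent) → 0 H
  atom 19: C, bond orders sum to 3 (valence 4) → 1 H
  atom 20: C, bond orders sum to 4 (valence 4) → 0 H
Totals → C:14, H:10, Cl:2, O:4.
In Hill order: C14H10Cl2O4.

C14H10Cl2O4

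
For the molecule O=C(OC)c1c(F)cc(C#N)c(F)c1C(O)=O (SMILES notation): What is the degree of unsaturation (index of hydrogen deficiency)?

Molecular formula: C10H5F2NO4.
DoU = (2C + 2 + N − H − X) / 2, where X is the halogen count and O/S are ignored.
    = (2·10 + 2 + 1 − 5 − 2) / 2 = 16 / 2 = 8.

8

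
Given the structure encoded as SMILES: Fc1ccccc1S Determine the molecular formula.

C6H5FS

Walk through each heavy atom and fill implicit hydrogens from standard valence (C 4, N 3, O 2, S 2, halogen 1); for lowercase aromatic atoms, an aromatic c carries 1 H when it has two neighbours and 0 H with three, and aromatic n carries 0 H:
  atom 1: F (halogen, monovalent) → 0 H
  atom 2: aromatic c, 3 neighbours → 0 H
  atom 3: aromatic c, 2 neighbours → 1 H
  atom 4: aromatic c, 2 neighbours → 1 H
  atom 5: aromatic c, 2 neighbours → 1 H
  atom 6: aromatic c, 2 neighbours → 1 H
  atom 7: aromatic c, 3 neighbours → 0 H
  atom 8: S, bond orders sum to 1 (valence 2) → 1 H
Totals → C:6, H:5, F:1, S:1.
In Hill order: C6H5FS.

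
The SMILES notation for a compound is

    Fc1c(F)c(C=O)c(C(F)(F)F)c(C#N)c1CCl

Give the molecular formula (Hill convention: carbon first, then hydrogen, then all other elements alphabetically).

Walk through each heavy atom and fill implicit hydrogens from standard valence (C 4, N 3, O 2, S 2, halogen 1); for lowercase aromatic atoms, an aromatic c carries 1 H when it has two neighbours and 0 H with three, and aromatic n carries 0 H:
  atom 1: F (halogen, monovalent) → 0 H
  atom 2: aromatic c, 3 neighbours → 0 H
  atom 3: aromatic c, 3 neighbours → 0 H
  atom 4: F (halogen, monovalent) → 0 H
  atom 5: aromatic c, 3 neighbours → 0 H
  atom 6: C, bond orders sum to 3 (valence 4) → 1 H
  atom 7: O, bond orders sum to 2 (valence 2) → 0 H
  atom 8: aromatic c, 3 neighbours → 0 H
  atom 9: C, bond orders sum to 4 (valence 4) → 0 H
  atom 10: F (halogen, monovalent) → 0 H
  atom 11: F (halogen, monovalent) → 0 H
  atom 12: F (halogen, monovalent) → 0 H
  atom 13: aromatic c, 3 neighbours → 0 H
  atom 14: C, bond orders sum to 4 (valence 4) → 0 H
  atom 15: N, bond orders sum to 3 (valence 3) → 0 H
  atom 16: aromatic c, 3 neighbours → 0 H
  atom 17: C, bond orders sum to 2 (valence 4) → 2 H
  atom 18: Cl (halogen, monovalent) → 0 H
Totals → C:10, H:3, Cl:1, F:5, N:1, O:1.

C10H3ClF5NO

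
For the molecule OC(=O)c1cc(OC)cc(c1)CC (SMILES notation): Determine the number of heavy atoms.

13

Every atom symbol written in the SMILES (organic subset) is one heavy atom; implicit H are not written.
Heavy atoms by element → C:10, O:3.
Total: 13.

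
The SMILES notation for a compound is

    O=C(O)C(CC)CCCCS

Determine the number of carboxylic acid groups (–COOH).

1

The carboxylic acid motif appears at heavy-atom position 2 in the SMILES.
Other groups present: 1 thiol.
Carboxylic acid count: 1.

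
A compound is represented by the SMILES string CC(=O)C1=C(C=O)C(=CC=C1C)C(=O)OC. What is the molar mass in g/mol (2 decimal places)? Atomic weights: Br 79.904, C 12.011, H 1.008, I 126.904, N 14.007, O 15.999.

220.22 g/mol

First, the molecular formula is C12H12O4 (counting implicit H from valence).
  C: 12 × 12.011 = 144.132
  H: 12 × 1.008 = 12.096
  O: 4 × 15.999 = 63.996
Sum: 12×12.011 + 12×1.008 + 4×15.999 = 220.224 → 220.22 g/mol.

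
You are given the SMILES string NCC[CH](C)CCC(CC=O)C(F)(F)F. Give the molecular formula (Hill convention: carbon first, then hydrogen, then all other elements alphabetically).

Walk through each heavy atom and fill implicit hydrogens from standard valence (C 4, N 3, O 2, S 2, halogen 1):
  atom 1: N, bond orders sum to 1 (valence 3) → 2 H
  atom 2: C, bond orders sum to 2 (valence 4) → 2 H
  atom 3: C, bond orders sum to 2 (valence 4) → 2 H
  atom 4: C with explicit H count 1
  atom 5: C, bond orders sum to 1 (valence 4) → 3 H
  atom 6: C, bond orders sum to 2 (valence 4) → 2 H
  atom 7: C, bond orders sum to 2 (valence 4) → 2 H
  atom 8: C, bond orders sum to 3 (valence 4) → 1 H
  atom 9: C, bond orders sum to 2 (valence 4) → 2 H
  atom 10: C, bond orders sum to 3 (valence 4) → 1 H
  atom 11: O, bond orders sum to 2 (valence 2) → 0 H
  atom 12: C, bond orders sum to 4 (valence 4) → 0 H
  atom 13: F (halogen, monovalent) → 0 H
  atom 14: F (halogen, monovalent) → 0 H
  atom 15: F (halogen, monovalent) → 0 H
Totals → C:10, H:18, F:3, N:1, O:1.

C10H18F3NO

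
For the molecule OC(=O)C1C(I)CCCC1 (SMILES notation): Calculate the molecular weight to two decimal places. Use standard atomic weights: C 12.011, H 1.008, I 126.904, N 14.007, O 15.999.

254.07 g/mol

First, the molecular formula is C7H11IO2 (counting implicit H from valence).
  C: 7 × 12.011 = 84.077
  H: 11 × 1.008 = 11.088
  I: 1 × 126.904 = 126.904
  O: 2 × 15.999 = 31.998
Sum: 7×12.011 + 11×1.008 + 1×126.904 + 2×15.999 = 254.067 → 254.07 g/mol.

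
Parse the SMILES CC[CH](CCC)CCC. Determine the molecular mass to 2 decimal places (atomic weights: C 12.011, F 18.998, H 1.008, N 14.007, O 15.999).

128.26 g/mol

First, the molecular formula is C9H20 (counting implicit H from valence).
  C: 9 × 12.011 = 108.099
  H: 20 × 1.008 = 20.160
Sum: 9×12.011 + 20×1.008 = 128.259 → 128.26 g/mol.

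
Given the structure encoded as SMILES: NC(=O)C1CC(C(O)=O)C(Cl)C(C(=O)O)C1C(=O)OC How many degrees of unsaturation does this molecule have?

Degree of unsaturation = (number of rings) + (number of π bonds).
Ring closures in the SMILES: 1.
π bonds: 4 double bonds (each 1 DoU) → 4 DoU from unsaturation.
Total DoU = 1 + 4 = 5.

5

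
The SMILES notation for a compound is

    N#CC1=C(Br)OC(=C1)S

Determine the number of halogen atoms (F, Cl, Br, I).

Halogen atoms appear at heavy-atom position 5 (1×Br).
Other groups present: 1 nitrile, 1 thiol.
Halogen count: 1.

1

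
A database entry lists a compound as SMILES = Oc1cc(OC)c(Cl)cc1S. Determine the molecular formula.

C7H7ClO2S

Walk through each heavy atom and fill implicit hydrogens from standard valence (C 4, N 3, O 2, S 2, halogen 1); for lowercase aromatic atoms, an aromatic c carries 1 H when it has two neighbours and 0 H with three, and aromatic n carries 0 H:
  atom 1: O, bond orders sum to 1 (valence 2) → 1 H
  atom 2: aromatic c, 3 neighbours → 0 H
  atom 3: aromatic c, 2 neighbours → 1 H
  atom 4: aromatic c, 3 neighbours → 0 H
  atom 5: O, bond orders sum to 2 (valence 2) → 0 H
  atom 6: C, bond orders sum to 1 (valence 4) → 3 H
  atom 7: aromatic c, 3 neighbours → 0 H
  atom 8: Cl (halogen, monovalent) → 0 H
  atom 9: aromatic c, 2 neighbours → 1 H
  atom 10: aromatic c, 3 neighbours → 0 H
  atom 11: S, bond orders sum to 1 (valence 2) → 1 H
Totals → C:7, H:7, Cl:1, O:2, S:1.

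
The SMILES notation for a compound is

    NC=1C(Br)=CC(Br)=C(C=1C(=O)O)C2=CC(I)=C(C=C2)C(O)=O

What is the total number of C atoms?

Count every carbon token in the SMILES (each C, including those in ring-closure positions and inside branches).
Carbon count: 14.

14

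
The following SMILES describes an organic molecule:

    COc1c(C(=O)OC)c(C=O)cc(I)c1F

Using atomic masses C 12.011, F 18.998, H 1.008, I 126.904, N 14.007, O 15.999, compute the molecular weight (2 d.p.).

First, the molecular formula is C10H8FIO4 (counting implicit H from valence).
  C: 10 × 12.011 = 120.110
  F: 1 × 18.998 = 18.998
  H: 8 × 1.008 = 8.064
  I: 1 × 126.904 = 126.904
  O: 4 × 15.999 = 63.996
Sum: 10×12.011 + 1×18.998 + 8×1.008 + 1×126.904 + 4×15.999 = 338.072 → 338.07 g/mol.

338.07 g/mol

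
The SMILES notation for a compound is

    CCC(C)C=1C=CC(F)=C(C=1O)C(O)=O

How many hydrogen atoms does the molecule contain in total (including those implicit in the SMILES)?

13

Walk through each heavy atom and fill implicit hydrogens from standard valence (C 4, N 3, O 2, S 2, halogen 1):
  atom 1: C, bond orders sum to 1 (valence 4) → 3 H
  atom 2: C, bond orders sum to 2 (valence 4) → 2 H
  atom 3: C, bond orders sum to 3 (valence 4) → 1 H
  atom 4: C, bond orders sum to 1 (valence 4) → 3 H
  atom 5: C, bond orders sum to 4 (valence 4) → 0 H
  atom 6: C, bond orders sum to 3 (valence 4) → 1 H
  atom 7: C, bond orders sum to 3 (valence 4) → 1 H
  atom 8: C, bond orders sum to 4 (valence 4) → 0 H
  atom 9: F (halogen, monovalent) → 0 H
  atom 10: C, bond orders sum to 4 (valence 4) → 0 H
  atom 11: C, bond orders sum to 4 (valence 4) → 0 H
  atom 12: O, bond orders sum to 1 (valence 2) → 1 H
  atom 13: C, bond orders sum to 4 (valence 4) → 0 H
  atom 14: O, bond orders sum to 1 (valence 2) → 1 H
  atom 15: O, bond orders sum to 2 (valence 2) → 0 H
Total hydrogens: 13.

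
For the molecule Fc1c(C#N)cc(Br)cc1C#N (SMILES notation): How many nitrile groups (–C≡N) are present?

2

The nitrile motif appears at heavy-atom positions 4, 11 in the SMILES.
Nitrile count: 2.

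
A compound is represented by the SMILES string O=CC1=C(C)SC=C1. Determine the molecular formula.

Walk through each heavy atom and fill implicit hydrogens from standard valence (C 4, N 3, O 2, S 2, halogen 1):
  atom 1: O, bond orders sum to 2 (valence 2) → 0 H
  atom 2: C, bond orders sum to 3 (valence 4) → 1 H
  atom 3: C, bond orders sum to 4 (valence 4) → 0 H
  atom 4: C, bond orders sum to 4 (valence 4) → 0 H
  atom 5: C, bond orders sum to 1 (valence 4) → 3 H
  atom 6: S, bond orders sum to 2 (valence 2) → 0 H
  atom 7: C, bond orders sum to 3 (valence 4) → 1 H
  atom 8: C, bond orders sum to 3 (valence 4) → 1 H
Totals → C:6, H:6, O:1, S:1.

C6H6OS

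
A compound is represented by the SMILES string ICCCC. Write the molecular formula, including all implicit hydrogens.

Walk through each heavy atom and fill implicit hydrogens from standard valence (C 4, N 3, O 2, S 2, halogen 1):
  atom 1: I (halogen, monovalent) → 0 H
  atom 2: C, bond orders sum to 2 (valence 4) → 2 H
  atom 3: C, bond orders sum to 2 (valence 4) → 2 H
  atom 4: C, bond orders sum to 2 (valence 4) → 2 H
  atom 5: C, bond orders sum to 1 (valence 4) → 3 H
Totals → C:4, H:9, I:1.

C4H9I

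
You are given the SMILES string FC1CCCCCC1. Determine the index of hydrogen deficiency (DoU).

1

Degree of unsaturation = (number of rings) + (number of π bonds).
Ring closures in the SMILES: 1.
π bonds: none → 0 DoU from unsaturation.
Total DoU = 1 + 0 = 1.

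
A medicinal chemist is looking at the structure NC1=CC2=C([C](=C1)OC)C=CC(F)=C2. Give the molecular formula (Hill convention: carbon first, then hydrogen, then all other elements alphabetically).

C11H10FNO

Walk through each heavy atom and fill implicit hydrogens from standard valence (C 4, N 3, O 2, S 2, halogen 1):
  atom 1: N, bond orders sum to 1 (valence 3) → 2 H
  atom 2: C, bond orders sum to 4 (valence 4) → 0 H
  atom 3: C, bond orders sum to 3 (valence 4) → 1 H
  atom 4: C, bond orders sum to 4 (valence 4) → 0 H
  atom 5: C, bond orders sum to 4 (valence 4) → 0 H
  atom 6: C with explicit H count 0
  atom 7: C, bond orders sum to 3 (valence 4) → 1 H
  atom 8: O, bond orders sum to 2 (valence 2) → 0 H
  atom 9: C, bond orders sum to 1 (valence 4) → 3 H
  atom 10: C, bond orders sum to 3 (valence 4) → 1 H
  atom 11: C, bond orders sum to 3 (valence 4) → 1 H
  atom 12: C, bond orders sum to 4 (valence 4) → 0 H
  atom 13: F (halogen, monovalent) → 0 H
  atom 14: C, bond orders sum to 3 (valence 4) → 1 H
Totals → C:11, H:10, F:1, N:1, O:1.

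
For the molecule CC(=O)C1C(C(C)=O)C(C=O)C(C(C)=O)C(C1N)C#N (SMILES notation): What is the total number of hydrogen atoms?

Walk through each heavy atom and fill implicit hydrogens from standard valence (C 4, N 3, O 2, S 2, halogen 1):
  atom 1: C, bond orders sum to 1 (valence 4) → 3 H
  atom 2: C, bond orders sum to 4 (valence 4) → 0 H
  atom 3: O, bond orders sum to 2 (valence 2) → 0 H
  atom 4: C, bond orders sum to 3 (valence 4) → 1 H
  atom 5: C, bond orders sum to 3 (valence 4) → 1 H
  atom 6: C, bond orders sum to 4 (valence 4) → 0 H
  atom 7: C, bond orders sum to 1 (valence 4) → 3 H
  atom 8: O, bond orders sum to 2 (valence 2) → 0 H
  atom 9: C, bond orders sum to 3 (valence 4) → 1 H
  atom 10: C, bond orders sum to 3 (valence 4) → 1 H
  atom 11: O, bond orders sum to 2 (valence 2) → 0 H
  atom 12: C, bond orders sum to 3 (valence 4) → 1 H
  atom 13: C, bond orders sum to 4 (valence 4) → 0 H
  atom 14: C, bond orders sum to 1 (valence 4) → 3 H
  atom 15: O, bond orders sum to 2 (valence 2) → 0 H
  atom 16: C, bond orders sum to 3 (valence 4) → 1 H
  atom 17: C, bond orders sum to 3 (valence 4) → 1 H
  atom 18: N, bond orders sum to 1 (valence 3) → 2 H
  atom 19: C, bond orders sum to 4 (valence 4) → 0 H
  atom 20: N, bond orders sum to 3 (valence 3) → 0 H
Total hydrogens: 18.

18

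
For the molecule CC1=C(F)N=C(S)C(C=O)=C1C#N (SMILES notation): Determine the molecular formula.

C8H5FN2OS

Walk through each heavy atom and fill implicit hydrogens from standard valence (C 4, N 3, O 2, S 2, halogen 1):
  atom 1: C, bond orders sum to 1 (valence 4) → 3 H
  atom 2: C, bond orders sum to 4 (valence 4) → 0 H
  atom 3: C, bond orders sum to 4 (valence 4) → 0 H
  atom 4: F (halogen, monovalent) → 0 H
  atom 5: N, bond orders sum to 3 (valence 3) → 0 H
  atom 6: C, bond orders sum to 4 (valence 4) → 0 H
  atom 7: S, bond orders sum to 1 (valence 2) → 1 H
  atom 8: C, bond orders sum to 4 (valence 4) → 0 H
  atom 9: C, bond orders sum to 3 (valence 4) → 1 H
  atom 10: O, bond orders sum to 2 (valence 2) → 0 H
  atom 11: C, bond orders sum to 4 (valence 4) → 0 H
  atom 12: C, bond orders sum to 4 (valence 4) → 0 H
  atom 13: N, bond orders sum to 3 (valence 3) → 0 H
Totals → C:8, H:5, F:1, N:2, O:1, S:1.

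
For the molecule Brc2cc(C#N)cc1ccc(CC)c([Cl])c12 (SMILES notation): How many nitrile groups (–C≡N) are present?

1

The nitrile motif appears at heavy-atom position 5 in the SMILES.
Nitrile count: 1.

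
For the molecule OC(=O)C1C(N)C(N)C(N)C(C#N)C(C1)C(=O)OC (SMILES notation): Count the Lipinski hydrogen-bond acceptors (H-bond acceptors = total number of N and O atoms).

8

N atoms: 4; O atoms: 4.
Lipinski HBA = 4 + 4 = 8.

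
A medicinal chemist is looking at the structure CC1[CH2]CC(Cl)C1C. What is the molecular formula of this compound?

C7H13Cl

Walk through each heavy atom and fill implicit hydrogens from standard valence (C 4, N 3, O 2, S 2, halogen 1):
  atom 1: C, bond orders sum to 1 (valence 4) → 3 H
  atom 2: C, bond orders sum to 3 (valence 4) → 1 H
  atom 3: C with explicit H count 2
  atom 4: C, bond orders sum to 2 (valence 4) → 2 H
  atom 5: C, bond orders sum to 3 (valence 4) → 1 H
  atom 6: Cl (halogen, monovalent) → 0 H
  atom 7: C, bond orders sum to 3 (valence 4) → 1 H
  atom 8: C, bond orders sum to 1 (valence 4) → 3 H
Totals → C:7, H:13, Cl:1.
In Hill order: C7H13Cl.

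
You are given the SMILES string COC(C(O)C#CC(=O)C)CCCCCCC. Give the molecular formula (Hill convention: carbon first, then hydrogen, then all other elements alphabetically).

Walk through each heavy atom and fill implicit hydrogens from standard valence (C 4, N 3, O 2, S 2, halogen 1):
  atom 1: C, bond orders sum to 1 (valence 4) → 3 H
  atom 2: O, bond orders sum to 2 (valence 2) → 0 H
  atom 3: C, bond orders sum to 3 (valence 4) → 1 H
  atom 4: C, bond orders sum to 3 (valence 4) → 1 H
  atom 5: O, bond orders sum to 1 (valence 2) → 1 H
  atom 6: C, bond orders sum to 4 (valence 4) → 0 H
  atom 7: C, bond orders sum to 4 (valence 4) → 0 H
  atom 8: C, bond orders sum to 4 (valence 4) → 0 H
  atom 9: O, bond orders sum to 2 (valence 2) → 0 H
  atom 10: C, bond orders sum to 1 (valence 4) → 3 H
  atom 11: C, bond orders sum to 2 (valence 4) → 2 H
  atom 12: C, bond orders sum to 2 (valence 4) → 2 H
  atom 13: C, bond orders sum to 2 (valence 4) → 2 H
  atom 14: C, bond orders sum to 2 (valence 4) → 2 H
  atom 15: C, bond orders sum to 2 (valence 4) → 2 H
  atom 16: C, bond orders sum to 2 (valence 4) → 2 H
  atom 17: C, bond orders sum to 1 (valence 4) → 3 H
Totals → C:14, H:24, O:3.
In Hill order: C14H24O3.

C14H24O3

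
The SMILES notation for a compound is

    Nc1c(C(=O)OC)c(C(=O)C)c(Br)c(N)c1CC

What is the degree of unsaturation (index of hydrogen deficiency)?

Molecular formula: C12H15BrN2O3.
DoU = (2C + 2 + N − H − X) / 2, where X is the halogen count and O/S are ignored.
    = (2·12 + 2 + 2 − 15 − 1) / 2 = 12 / 2 = 6.

6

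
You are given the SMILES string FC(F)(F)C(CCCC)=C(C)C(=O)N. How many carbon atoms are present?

Count every carbon token in the SMILES (each C, including those in ring-closure positions and inside branches).
Carbon count: 9.

9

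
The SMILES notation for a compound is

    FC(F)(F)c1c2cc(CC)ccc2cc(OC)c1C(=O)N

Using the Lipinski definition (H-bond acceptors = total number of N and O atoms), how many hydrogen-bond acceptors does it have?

3

N atoms: 1; O atoms: 2.
Lipinski HBA = 1 + 2 = 3.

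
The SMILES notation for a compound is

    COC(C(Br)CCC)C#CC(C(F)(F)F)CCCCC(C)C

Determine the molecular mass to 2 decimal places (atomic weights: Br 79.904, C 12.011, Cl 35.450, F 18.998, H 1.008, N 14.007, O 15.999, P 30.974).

First, the molecular formula is C17H28BrF3O (counting implicit H from valence).
  Br: 1 × 79.904 = 79.904
  C: 17 × 12.011 = 204.187
  F: 3 × 18.998 = 56.994
  H: 28 × 1.008 = 28.224
  O: 1 × 15.999 = 15.999
Sum: 1×79.904 + 17×12.011 + 3×18.998 + 28×1.008 + 1×15.999 = 385.308 → 385.31 g/mol.

385.31 g/mol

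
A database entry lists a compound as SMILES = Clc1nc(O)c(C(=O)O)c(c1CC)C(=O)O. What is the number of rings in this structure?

In SMILES, each pair of matching ring-closure digits denotes one ring-closing bond; the number of such bonds equals the number of independent rings.
Ring-closure bonds here: 1.

1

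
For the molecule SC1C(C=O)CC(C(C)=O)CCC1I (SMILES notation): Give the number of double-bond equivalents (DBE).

3

Molecular formula: C10H15IO2S.
DoU = (2C + 2 + N − H − X) / 2, where X is the halogen count and O/S are ignored.
    = (2·10 + 2 + 0 − 15 − 1) / 2 = 6 / 2 = 3.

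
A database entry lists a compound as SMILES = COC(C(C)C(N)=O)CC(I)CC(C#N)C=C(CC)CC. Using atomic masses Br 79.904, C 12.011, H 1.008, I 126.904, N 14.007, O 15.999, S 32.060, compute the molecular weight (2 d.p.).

406.31 g/mol

First, the molecular formula is C16H27IN2O2 (counting implicit H from valence).
  C: 16 × 12.011 = 192.176
  H: 27 × 1.008 = 27.216
  I: 1 × 126.904 = 126.904
  N: 2 × 14.007 = 28.014
  O: 2 × 15.999 = 31.998
Sum: 16×12.011 + 27×1.008 + 1×126.904 + 2×14.007 + 2×15.999 = 406.308 → 406.31 g/mol.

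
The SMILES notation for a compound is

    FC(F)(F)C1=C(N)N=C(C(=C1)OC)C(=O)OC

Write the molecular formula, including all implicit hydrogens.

C9H9F3N2O3

Walk through each heavy atom and fill implicit hydrogens from standard valence (C 4, N 3, O 2, S 2, halogen 1):
  atom 1: F (halogen, monovalent) → 0 H
  atom 2: C, bond orders sum to 4 (valence 4) → 0 H
  atom 3: F (halogen, monovalent) → 0 H
  atom 4: F (halogen, monovalent) → 0 H
  atom 5: C, bond orders sum to 4 (valence 4) → 0 H
  atom 6: C, bond orders sum to 4 (valence 4) → 0 H
  atom 7: N, bond orders sum to 1 (valence 3) → 2 H
  atom 8: N, bond orders sum to 3 (valence 3) → 0 H
  atom 9: C, bond orders sum to 4 (valence 4) → 0 H
  atom 10: C, bond orders sum to 4 (valence 4) → 0 H
  atom 11: C, bond orders sum to 3 (valence 4) → 1 H
  atom 12: O, bond orders sum to 2 (valence 2) → 0 H
  atom 13: C, bond orders sum to 1 (valence 4) → 3 H
  atom 14: C, bond orders sum to 4 (valence 4) → 0 H
  atom 15: O, bond orders sum to 2 (valence 2) → 0 H
  atom 16: O, bond orders sum to 2 (valence 2) → 0 H
  atom 17: C, bond orders sum to 1 (valence 4) → 3 H
Totals → C:9, H:9, F:3, N:2, O:3.
In Hill order: C9H9F3N2O3.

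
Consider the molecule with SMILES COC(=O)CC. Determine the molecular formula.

Walk through each heavy atom and fill implicit hydrogens from standard valence (C 4, N 3, O 2, S 2, halogen 1):
  atom 1: C, bond orders sum to 1 (valence 4) → 3 H
  atom 2: O, bond orders sum to 2 (valence 2) → 0 H
  atom 3: C, bond orders sum to 4 (valence 4) → 0 H
  atom 4: O, bond orders sum to 2 (valence 2) → 0 H
  atom 5: C, bond orders sum to 2 (valence 4) → 2 H
  atom 6: C, bond orders sum to 1 (valence 4) → 3 H
Totals → C:4, H:8, O:2.

C4H8O2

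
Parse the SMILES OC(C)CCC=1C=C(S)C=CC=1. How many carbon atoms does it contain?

10

Count every carbon token in the SMILES (each C, including those in ring-closure positions and inside branches).
Carbon count: 10.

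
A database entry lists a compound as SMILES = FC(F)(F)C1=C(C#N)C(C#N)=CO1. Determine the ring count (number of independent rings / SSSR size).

1

In SMILES, each pair of matching ring-closure digits denotes one ring-closing bond; the number of such bonds equals the number of independent rings.
Ring-closure bonds here: 1.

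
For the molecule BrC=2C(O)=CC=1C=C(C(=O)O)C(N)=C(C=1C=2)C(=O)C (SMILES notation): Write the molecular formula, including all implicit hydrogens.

C13H10BrNO4

Walk through each heavy atom and fill implicit hydrogens from standard valence (C 4, N 3, O 2, S 2, halogen 1):
  atom 1: Br (halogen, monovalent) → 0 H
  atom 2: C, bond orders sum to 4 (valence 4) → 0 H
  atom 3: C, bond orders sum to 4 (valence 4) → 0 H
  atom 4: O, bond orders sum to 1 (valence 2) → 1 H
  atom 5: C, bond orders sum to 3 (valence 4) → 1 H
  atom 6: C, bond orders sum to 4 (valence 4) → 0 H
  atom 7: C, bond orders sum to 3 (valence 4) → 1 H
  atom 8: C, bond orders sum to 4 (valence 4) → 0 H
  atom 9: C, bond orders sum to 4 (valence 4) → 0 H
  atom 10: O, bond orders sum to 2 (valence 2) → 0 H
  atom 11: O, bond orders sum to 1 (valence 2) → 1 H
  atom 12: C, bond orders sum to 4 (valence 4) → 0 H
  atom 13: N, bond orders sum to 1 (valence 3) → 2 H
  atom 14: C, bond orders sum to 4 (valence 4) → 0 H
  atom 15: C, bond orders sum to 4 (valence 4) → 0 H
  atom 16: C, bond orders sum to 3 (valence 4) → 1 H
  atom 17: C, bond orders sum to 4 (valence 4) → 0 H
  atom 18: O, bond orders sum to 2 (valence 2) → 0 H
  atom 19: C, bond orders sum to 1 (valence 4) → 3 H
Totals → C:13, H:10, Br:1, N:1, O:4.
In Hill order: C13H10BrNO4.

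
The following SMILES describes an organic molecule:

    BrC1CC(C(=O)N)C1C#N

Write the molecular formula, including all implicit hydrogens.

Walk through each heavy atom and fill implicit hydrogens from standard valence (C 4, N 3, O 2, S 2, halogen 1):
  atom 1: Br (halogen, monovalent) → 0 H
  atom 2: C, bond orders sum to 3 (valence 4) → 1 H
  atom 3: C, bond orders sum to 2 (valence 4) → 2 H
  atom 4: C, bond orders sum to 3 (valence 4) → 1 H
  atom 5: C, bond orders sum to 4 (valence 4) → 0 H
  atom 6: O, bond orders sum to 2 (valence 2) → 0 H
  atom 7: N, bond orders sum to 1 (valence 3) → 2 H
  atom 8: C, bond orders sum to 3 (valence 4) → 1 H
  atom 9: C, bond orders sum to 4 (valence 4) → 0 H
  atom 10: N, bond orders sum to 3 (valence 3) → 0 H
Totals → C:6, H:7, Br:1, N:2, O:1.
In Hill order: C6H7BrN2O.

C6H7BrN2O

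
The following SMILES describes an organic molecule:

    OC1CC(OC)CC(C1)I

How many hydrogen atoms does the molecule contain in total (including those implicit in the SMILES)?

13

Walk through each heavy atom and fill implicit hydrogens from standard valence (C 4, N 3, O 2, S 2, halogen 1):
  atom 1: O, bond orders sum to 1 (valence 2) → 1 H
  atom 2: C, bond orders sum to 3 (valence 4) → 1 H
  atom 3: C, bond orders sum to 2 (valence 4) → 2 H
  atom 4: C, bond orders sum to 3 (valence 4) → 1 H
  atom 5: O, bond orders sum to 2 (valence 2) → 0 H
  atom 6: C, bond orders sum to 1 (valence 4) → 3 H
  atom 7: C, bond orders sum to 2 (valence 4) → 2 H
  atom 8: C, bond orders sum to 3 (valence 4) → 1 H
  atom 9: C, bond orders sum to 2 (valence 4) → 2 H
  atom 10: I (halogen, monovalent) → 0 H
Total hydrogens: 13.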